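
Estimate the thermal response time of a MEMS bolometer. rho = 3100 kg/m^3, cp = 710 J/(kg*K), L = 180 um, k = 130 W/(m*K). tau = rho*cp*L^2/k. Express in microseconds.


Step 1: Convert L to m: L = 180e-6 m
Step 2: L^2 = (180e-6)^2 = 3.24e-08 m^2
Step 3: tau = 3100 * 710 * 3.24e-08 / 130 = 5.4855692e-04 s
Step 4: Convert to microseconds (multiply by 1e6).
tau = 548.557 us


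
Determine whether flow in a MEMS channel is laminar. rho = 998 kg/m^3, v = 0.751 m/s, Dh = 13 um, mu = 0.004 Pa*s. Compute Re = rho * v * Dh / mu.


Step 1: Convert Dh to meters: Dh = 13e-6 m
Step 2: Re = rho * v * Dh / mu
Re = 998 * 0.751 * 13e-6 / 0.004
Re = 2.436
Since Re = 2.436 is below ~2300, the flow is laminar.


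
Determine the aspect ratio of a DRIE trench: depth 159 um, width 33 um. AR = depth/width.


Step 1: AR = depth / width
Step 2: AR = 159 / 33
AR = 4.8


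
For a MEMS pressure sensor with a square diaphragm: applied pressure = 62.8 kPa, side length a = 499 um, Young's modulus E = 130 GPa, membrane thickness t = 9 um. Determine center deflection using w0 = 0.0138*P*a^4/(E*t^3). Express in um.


Step 1: Convert pressure to compatible units (E is in GPa, so P in GPa).
P = 62.8 kPa = 62.8e-6 GPa
Step 2: Compute numerator: 0.0138 * P * a^4.
a^4 = 499^4 = 62001498001
numerator = 0.0138 * 62.8e-6 * 62001498001 = 5.3733e+04
Step 3: Compute denominator: E * t^3 = 130 * 9^3 = 94770
Step 4: w0 = numerator / denominator = 5.3733e+04 / 94770 = 0.567 um


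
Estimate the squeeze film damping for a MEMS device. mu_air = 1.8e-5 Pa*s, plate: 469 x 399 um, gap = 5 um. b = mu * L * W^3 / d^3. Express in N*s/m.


Step 1: Convert to SI.
L = 469e-6 m, W = 399e-6 m, d = 5e-6 m
Step 2: W^3 = (399e-6)^3 = 6.35e-11 m^3
Step 3: d^3 = (5e-6)^3 = 1.25e-16 m^3
Step 4: b = 1.8e-5 * 469e-6 * 6.35e-11 / 1.25e-16
b = 4.29e-03 N*s/m


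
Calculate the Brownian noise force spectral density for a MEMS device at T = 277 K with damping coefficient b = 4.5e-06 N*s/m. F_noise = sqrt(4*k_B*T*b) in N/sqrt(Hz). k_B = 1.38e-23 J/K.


Step 1: Compute 4 * k_B * T * b
= 4 * 1.38e-23 * 277 * 4.5e-06
= 6.8807e-26 N^2/Hz
Step 2: F_noise = sqrt(6.8807e-26)
F_noise = 2.62e-13 N/sqrt(Hz)


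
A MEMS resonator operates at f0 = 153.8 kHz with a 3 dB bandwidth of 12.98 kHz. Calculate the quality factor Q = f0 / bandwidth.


Step 1: Q = f0 / bandwidth
Step 2: Q = 153.8 / 12.98
Q = 11.8


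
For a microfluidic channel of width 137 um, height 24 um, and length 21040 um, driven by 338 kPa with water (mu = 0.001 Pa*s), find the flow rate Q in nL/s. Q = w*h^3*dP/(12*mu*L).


Step 1: Convert all dimensions to SI (meters).
w = 137e-6 m, h = 24e-6 m, L = 21040e-6 m, dP = 338e3 Pa
Step 2: Q = w * h^3 * dP / (12 * mu * L)
Q = 137e-6 * (24e-6)^3 * 338e3 / (12 * 0.001 * 21040e-6) = 2.53538555e-09 m^3/s
Step 3: Convert Q from m^3/s to nL/s (1 m^3 = 1e12 nL, so multiply by 1e12).
Q = 2535.386 nL/s


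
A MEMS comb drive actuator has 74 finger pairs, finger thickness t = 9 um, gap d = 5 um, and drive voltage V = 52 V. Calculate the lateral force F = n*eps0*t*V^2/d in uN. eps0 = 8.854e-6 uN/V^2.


Step 1: Parameters: n=74, eps0=8.854e-6 uN/V^2, t=9 um, V=52 V, d=5 um
Step 2: V^2 = 2704
Step 3: F = 74 * 8.854e-6 * 9 * 2704 / 5
F = 3.189 uN


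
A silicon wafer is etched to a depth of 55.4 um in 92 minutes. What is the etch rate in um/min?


Step 1: Etch rate = depth / time
Step 2: rate = 55.4 / 92
rate = 0.602 um/min


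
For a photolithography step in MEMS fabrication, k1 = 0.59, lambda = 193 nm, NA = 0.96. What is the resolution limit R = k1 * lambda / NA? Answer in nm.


Step 1: Identify values: k1 = 0.59, lambda = 193 nm, NA = 0.96
Step 2: R = k1 * lambda / NA
R = 0.59 * 193 / 0.96
R = 118.6 nm


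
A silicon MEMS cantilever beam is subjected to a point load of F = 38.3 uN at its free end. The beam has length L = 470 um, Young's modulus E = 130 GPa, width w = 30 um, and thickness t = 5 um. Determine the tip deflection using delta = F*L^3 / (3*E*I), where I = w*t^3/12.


Step 1: Calculate the second moment of area.
I = w * t^3 / 12 = 30 * 5^3 / 12 = 312.5 um^4
Step 2: Convert E to consistent units (1 GPa = 1000 uN/um^2).
E = 130 GPa = 130000 uN/um^2
Step 3: Calculate tip deflection.
delta = F * L^3 / (3 * E * I)
delta = 38.3 * 470^3 / (3 * 130000 * 312.5)
delta = 32.627 um


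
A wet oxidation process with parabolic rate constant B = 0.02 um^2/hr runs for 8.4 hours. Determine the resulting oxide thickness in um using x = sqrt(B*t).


Step 1: Compute B*t = 0.02 * 8.4 = 0.168
Step 2: x = sqrt(0.168)
x = 0.41 um


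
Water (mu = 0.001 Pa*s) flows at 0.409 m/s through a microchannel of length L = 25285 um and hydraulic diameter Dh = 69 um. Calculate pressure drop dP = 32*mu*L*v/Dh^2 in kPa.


Step 1: Convert to SI: L = 25285e-6 m, Dh = 69e-6 m
Step 2: dP = 32 * 0.001 * 25285e-6 * 0.409 / (69e-6)^2
Step 3: dP = 69508.52 Pa
Step 4: Convert to kPa: dP = 69.51 kPa


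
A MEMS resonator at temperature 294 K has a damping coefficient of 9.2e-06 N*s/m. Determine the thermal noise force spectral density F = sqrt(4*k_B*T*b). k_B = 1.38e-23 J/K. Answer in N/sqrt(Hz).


Step 1: Compute 4 * k_B * T * b
= 4 * 1.38e-23 * 294 * 9.2e-06
= 1.4930e-25 N^2/Hz
Step 2: F_noise = sqrt(1.4930e-25)
F_noise = 3.86e-13 N/sqrt(Hz)


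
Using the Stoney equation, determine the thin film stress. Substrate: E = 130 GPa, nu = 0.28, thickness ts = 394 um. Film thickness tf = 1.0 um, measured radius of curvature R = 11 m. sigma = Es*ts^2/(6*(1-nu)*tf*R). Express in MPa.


Step 1: Compute numerator: Es * ts^2 = 130 * 394^2 = 20180680 (GPa*um^2)
Step 2: Compute denominator (R in um): 6*(1-nu)*tf*R = 6*0.72*1.0*11e6 = 47520000.0 (um^2)
Step 3: sigma (GPa) = 20180680 / 47520000.0 = 4.24678e-01 GPa
Step 4: Convert to MPa (x1000): sigma = 424.7 MPa


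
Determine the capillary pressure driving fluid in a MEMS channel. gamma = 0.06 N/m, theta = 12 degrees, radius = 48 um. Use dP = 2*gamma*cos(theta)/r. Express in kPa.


Step 1: cos(12 deg) = 0.9781
Step 2: Convert r to m: r = 48e-6 m
Step 3: dP = 2 * 0.06 * 0.9781 / 48e-6 = 2445.2 Pa
Step 4: Convert Pa to kPa (divide by 1000).
dP = 2.45 kPa


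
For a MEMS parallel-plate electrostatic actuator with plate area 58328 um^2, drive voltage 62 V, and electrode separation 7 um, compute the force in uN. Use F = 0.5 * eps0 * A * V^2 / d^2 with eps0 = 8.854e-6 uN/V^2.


Step 1: Identify parameters.
eps0 = 8.854e-6 uN/V^2, A = 58328 um^2, V = 62 V, d = 7 um
Step 2: Compute V^2 = 62^2 = 3844
Step 3: Compute d^2 = 7^2 = 49
Step 4: F = 0.5 * 8.854e-6 * 58328 * 3844 / 49
F = 20.257 uN


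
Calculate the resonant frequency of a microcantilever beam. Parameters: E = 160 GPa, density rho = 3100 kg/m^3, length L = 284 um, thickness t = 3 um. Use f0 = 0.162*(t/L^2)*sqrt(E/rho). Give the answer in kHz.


Step 1: Convert units to SI.
t_SI = 3e-6 m, L_SI = 284e-6 m
Step 2: Calculate sqrt(E/rho).
sqrt(160e9 / 3100) = 7184.21 m/s
Step 3: Compute f0.
f0 = 0.162 * 3e-6 / (284e-6)^2 * 7184.21 = 43289.1 Hz = 43.29 kHz


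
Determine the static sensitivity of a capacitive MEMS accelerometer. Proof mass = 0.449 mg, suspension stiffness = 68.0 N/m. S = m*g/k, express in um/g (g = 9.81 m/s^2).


Step 1: Convert mass: m = 0.449 mg = 4.49e-07 kg
Step 2: S = m * g / k = 4.49e-07 * 9.81 / 68.0
Step 3: S = 6.48e-08 m/g
Step 4: Convert to um/g: S = 0.065 um/g


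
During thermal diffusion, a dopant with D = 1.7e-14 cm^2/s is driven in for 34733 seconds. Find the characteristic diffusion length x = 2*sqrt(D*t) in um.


Step 1: Compute D*t = 1.7e-14 * 34733 = 5.90461e-10 cm^2
Step 2: sqrt(D*t) = 2.4299e-05 cm
Step 3: x = 2 * 2.4299e-05 cm = 4.8598e-05 cm
Step 4: Convert to um (1 cm = 1e4 um): x = 0.486 um


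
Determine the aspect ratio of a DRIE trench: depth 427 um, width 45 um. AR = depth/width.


Step 1: AR = depth / width
Step 2: AR = 427 / 45
AR = 9.5


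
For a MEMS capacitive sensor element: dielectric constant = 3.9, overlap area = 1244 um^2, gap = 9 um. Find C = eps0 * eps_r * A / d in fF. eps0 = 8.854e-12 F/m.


Step 1: Convert area to m^2: A = 1244e-12 m^2
Step 2: Convert gap to m: d = 9e-6 m
Step 3: C = eps0 * eps_r * A / d
C = 8.854e-12 * 3.9 * 1244e-12 / 9e-6
Step 4: Convert to fF (multiply by 1e15).
C = 4.77 fF


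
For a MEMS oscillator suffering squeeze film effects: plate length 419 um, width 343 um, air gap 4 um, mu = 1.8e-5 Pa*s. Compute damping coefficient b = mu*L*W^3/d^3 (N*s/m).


Step 1: Convert to SI.
L = 419e-6 m, W = 343e-6 m, d = 4e-6 m
Step 2: W^3 = (343e-6)^3 = 4.04e-11 m^3
Step 3: d^3 = (4e-6)^3 = 6.40e-17 m^3
Step 4: b = 1.8e-5 * 419e-6 * 4.04e-11 / 6.40e-17
b = 4.76e-03 N*s/m


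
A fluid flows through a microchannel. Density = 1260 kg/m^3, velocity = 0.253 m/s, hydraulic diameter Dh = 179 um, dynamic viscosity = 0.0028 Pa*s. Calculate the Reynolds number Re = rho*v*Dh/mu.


Step 1: Convert Dh to meters: Dh = 179e-6 m
Step 2: Re = rho * v * Dh / mu
Re = 1260 * 0.253 * 179e-6 / 0.0028
Re = 20.379


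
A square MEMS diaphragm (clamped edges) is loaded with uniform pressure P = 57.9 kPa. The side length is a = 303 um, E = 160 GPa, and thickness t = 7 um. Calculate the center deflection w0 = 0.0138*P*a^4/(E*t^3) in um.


Step 1: Convert pressure to compatible units (E is in GPa, so P in GPa).
P = 57.9 kPa = 57.9e-6 GPa
Step 2: Compute numerator: 0.0138 * P * a^4.
a^4 = 303^4 = 8428892481
numerator = 0.0138 * 57.9e-6 * 8428892481 = 6.73485e+03
Step 3: Compute denominator: E * t^3 = 160 * 7^3 = 54880
Step 4: w0 = numerator / denominator = 6.73485e+03 / 54880 = 0.1227 um


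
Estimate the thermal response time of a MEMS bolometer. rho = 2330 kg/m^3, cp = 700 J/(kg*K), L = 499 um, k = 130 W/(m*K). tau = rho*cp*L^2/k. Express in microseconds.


Step 1: Convert L to m: L = 499e-6 m
Step 2: L^2 = (499e-6)^2 = 2.49001e-07 m^2
Step 3: tau = 2330 * 700 * 2.49001e-07 / 130 = 3.12400485e-03 s
Step 4: Convert to microseconds (multiply by 1e6).
tau = 3124.005 us


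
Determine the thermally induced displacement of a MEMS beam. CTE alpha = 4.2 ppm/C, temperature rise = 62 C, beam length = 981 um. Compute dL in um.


Step 1: Convert CTE: alpha = 4.2 ppm/C = 4.2e-6 /C
Step 2: dL = 4.2e-6 * 62 * 981
dL = 0.2555 um


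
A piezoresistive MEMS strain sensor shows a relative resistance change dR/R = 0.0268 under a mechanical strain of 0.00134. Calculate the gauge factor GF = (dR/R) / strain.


Step 1: Identify values.
dR/R = 0.0268, strain = 0.00134
Step 2: GF = (dR/R) / strain = 0.0268 / 0.00134
GF = 20.0


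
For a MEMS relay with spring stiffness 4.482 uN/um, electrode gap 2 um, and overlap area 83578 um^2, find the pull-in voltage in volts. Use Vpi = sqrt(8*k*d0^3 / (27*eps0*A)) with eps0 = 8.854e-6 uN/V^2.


Step 1: Compute numerator: 8 * k * d0^3 = 8 * 4.482 * 2^3 = 286.848
Step 2: Compute denominator: 27 * eps0 * A = 27 * 8.854e-6 * 83578 = 19.97999
Step 3: Vpi = sqrt(286.848 / 19.97999)
Vpi = 3.79 V


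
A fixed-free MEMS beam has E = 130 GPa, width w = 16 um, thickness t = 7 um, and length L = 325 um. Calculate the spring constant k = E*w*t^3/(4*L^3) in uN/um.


Step 1: Convert E to consistent units (1 GPa = 1000 uN/um^2).
E = 130 GPa = 130000 uN/um^2
Step 2: Compute t^3 = 7^3 = 343
Step 3: Compute L^3 = 325^3 = 34328125
Step 4: k = 130000 * 16 * 343 / (4 * 34328125)
k = 5.1957 uN/um


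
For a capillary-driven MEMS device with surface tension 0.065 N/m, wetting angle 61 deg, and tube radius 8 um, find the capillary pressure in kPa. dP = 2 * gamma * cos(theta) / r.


Step 1: cos(61 deg) = 0.4848
Step 2: Convert r to m: r = 8e-6 m
Step 3: dP = 2 * 0.065 * 0.4848 / 8e-6 = 7878.0 Pa
Step 4: Convert Pa to kPa (divide by 1000).
dP = 7.88 kPa


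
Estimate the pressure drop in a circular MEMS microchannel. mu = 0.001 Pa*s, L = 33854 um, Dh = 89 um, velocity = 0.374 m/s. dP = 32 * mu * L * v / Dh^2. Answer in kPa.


Step 1: Convert to SI: L = 33854e-6 m, Dh = 89e-6 m
Step 2: dP = 32 * 0.001 * 33854e-6 * 0.374 / (89e-6)^2
Step 3: dP = 51150.70 Pa
Step 4: Convert to kPa: dP = 51.15 kPa


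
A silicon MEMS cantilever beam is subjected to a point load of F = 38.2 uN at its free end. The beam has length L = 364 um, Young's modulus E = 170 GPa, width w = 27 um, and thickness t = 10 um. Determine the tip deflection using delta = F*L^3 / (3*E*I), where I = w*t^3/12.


Step 1: Calculate the second moment of area.
I = w * t^3 / 12 = 27 * 10^3 / 12 = 2250.0 um^4
Step 2: Convert E to consistent units (1 GPa = 1000 uN/um^2).
E = 170 GPa = 170000 uN/um^2
Step 3: Calculate tip deflection.
delta = F * L^3 / (3 * E * I)
delta = 38.2 * 364^3 / (3 * 170000 * 2250.0)
delta = 1.6055 um


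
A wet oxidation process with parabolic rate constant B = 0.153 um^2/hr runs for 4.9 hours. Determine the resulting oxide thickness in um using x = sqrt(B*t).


Step 1: Compute B*t = 0.153 * 4.9 = 0.7497
Step 2: x = sqrt(0.7497)
x = 0.866 um


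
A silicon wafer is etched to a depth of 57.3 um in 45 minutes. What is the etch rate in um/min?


Step 1: Etch rate = depth / time
Step 2: rate = 57.3 / 45
rate = 1.273 um/min


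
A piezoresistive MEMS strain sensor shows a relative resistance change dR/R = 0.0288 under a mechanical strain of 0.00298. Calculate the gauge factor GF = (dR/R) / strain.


Step 1: Identify values.
dR/R = 0.0288, strain = 0.00298
Step 2: GF = (dR/R) / strain = 0.0288 / 0.00298
GF = 9.7


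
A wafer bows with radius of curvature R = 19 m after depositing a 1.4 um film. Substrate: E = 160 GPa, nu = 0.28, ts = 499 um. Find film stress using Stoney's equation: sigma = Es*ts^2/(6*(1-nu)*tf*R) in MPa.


Step 1: Compute numerator: Es * ts^2 = 160 * 499^2 = 39840160 (GPa*um^2)
Step 2: Compute denominator (R in um): 6*(1-nu)*tf*R = 6*0.72*1.4*19e6 = 114912000.0 (um^2)
Step 3: sigma (GPa) = 39840160 / 114912000.0 = 3.46701e-01 GPa
Step 4: Convert to MPa (x1000): sigma = 346.7 MPa


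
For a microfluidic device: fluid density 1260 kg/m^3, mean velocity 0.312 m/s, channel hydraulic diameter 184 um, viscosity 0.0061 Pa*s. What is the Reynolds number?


Step 1: Convert Dh to meters: Dh = 184e-6 m
Step 2: Re = rho * v * Dh / mu
Re = 1260 * 0.312 * 184e-6 / 0.0061
Re = 11.858


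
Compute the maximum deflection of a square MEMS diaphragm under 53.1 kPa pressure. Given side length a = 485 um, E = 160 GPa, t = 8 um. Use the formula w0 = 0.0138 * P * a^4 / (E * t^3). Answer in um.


Step 1: Convert pressure to compatible units (E is in GPa, so P in GPa).
P = 53.1 kPa = 53.1e-6 GPa
Step 2: Compute numerator: 0.0138 * P * a^4.
a^4 = 485^4 = 55330800625
numerator = 0.0138 * 53.1e-6 * 55330800625 = 4.05453e+04
Step 3: Compute denominator: E * t^3 = 160 * 8^3 = 81920
Step 4: w0 = numerator / denominator = 4.05453e+04 / 81920 = 0.4949 um


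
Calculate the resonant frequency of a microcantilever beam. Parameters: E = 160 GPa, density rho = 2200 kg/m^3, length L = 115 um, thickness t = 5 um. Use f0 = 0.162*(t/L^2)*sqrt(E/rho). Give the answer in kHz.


Step 1: Convert units to SI.
t_SI = 5e-6 m, L_SI = 115e-6 m
Step 2: Calculate sqrt(E/rho).
sqrt(160e9 / 2200) = 8528.03 m/s
Step 3: Compute f0.
f0 = 0.162 * 5e-6 / (115e-6)^2 * 8528.03 = 522321.7 Hz = 522.32 kHz


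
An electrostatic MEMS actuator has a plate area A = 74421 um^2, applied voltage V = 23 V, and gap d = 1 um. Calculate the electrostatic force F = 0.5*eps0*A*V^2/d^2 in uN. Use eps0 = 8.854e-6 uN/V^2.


Step 1: Identify parameters.
eps0 = 8.854e-6 uN/V^2, A = 74421 um^2, V = 23 V, d = 1 um
Step 2: Compute V^2 = 23^2 = 529
Step 3: Compute d^2 = 1^2 = 1
Step 4: F = 0.5 * 8.854e-6 * 74421 * 529 / 1
F = 174.285 uN


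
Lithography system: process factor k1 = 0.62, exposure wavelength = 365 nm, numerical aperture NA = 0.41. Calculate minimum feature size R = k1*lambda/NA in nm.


Step 1: Identify values: k1 = 0.62, lambda = 365 nm, NA = 0.41
Step 2: R = k1 * lambda / NA
R = 0.62 * 365 / 0.41
R = 552.0 nm


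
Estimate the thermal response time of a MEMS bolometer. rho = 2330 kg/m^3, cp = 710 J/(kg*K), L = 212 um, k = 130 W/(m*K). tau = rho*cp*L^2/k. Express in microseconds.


Step 1: Convert L to m: L = 212e-6 m
Step 2: L^2 = (212e-6)^2 = 4.4944e-08 m^2
Step 3: tau = 2330 * 710 * 4.4944e-08 / 130 = 5.719297e-04 s
Step 4: Convert to microseconds (multiply by 1e6).
tau = 571.93 us


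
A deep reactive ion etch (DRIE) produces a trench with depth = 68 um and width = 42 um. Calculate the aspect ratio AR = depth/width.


Step 1: AR = depth / width
Step 2: AR = 68 / 42
AR = 1.6


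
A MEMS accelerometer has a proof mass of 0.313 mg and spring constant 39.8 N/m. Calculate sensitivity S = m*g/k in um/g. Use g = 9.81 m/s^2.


Step 1: Convert mass: m = 0.313 mg = 3.13e-07 kg
Step 2: S = m * g / k = 3.13e-07 * 9.81 / 39.8
Step 3: S = 7.71e-08 m/g
Step 4: Convert to um/g: S = 0.077 um/g


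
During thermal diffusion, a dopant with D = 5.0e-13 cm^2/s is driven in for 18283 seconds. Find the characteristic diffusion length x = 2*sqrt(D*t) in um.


Step 1: Compute D*t = 5.0e-13 * 18283 = 9.1415e-09 cm^2
Step 2: sqrt(D*t) = 9.56112e-05 cm
Step 3: x = 2 * 9.56112e-05 cm = 1.912224e-04 cm
Step 4: Convert to um (1 cm = 1e4 um): x = 1.912 um


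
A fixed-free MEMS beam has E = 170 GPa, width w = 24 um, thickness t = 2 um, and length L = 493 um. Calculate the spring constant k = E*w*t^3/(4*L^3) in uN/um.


Step 1: Convert E to consistent units (1 GPa = 1000 uN/um^2).
E = 170 GPa = 170000 uN/um^2
Step 2: Compute t^3 = 2^3 = 8
Step 3: Compute L^3 = 493^3 = 119823157
Step 4: k = 170000 * 24 * 8 / (4 * 119823157)
k = 0.0681 uN/um


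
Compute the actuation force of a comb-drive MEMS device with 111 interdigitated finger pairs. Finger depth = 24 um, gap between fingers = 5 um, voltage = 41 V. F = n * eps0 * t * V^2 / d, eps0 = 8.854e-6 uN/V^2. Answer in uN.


Step 1: Parameters: n=111, eps0=8.854e-6 uN/V^2, t=24 um, V=41 V, d=5 um
Step 2: V^2 = 1681
Step 3: F = 111 * 8.854e-6 * 24 * 1681 / 5
F = 7.93 uN


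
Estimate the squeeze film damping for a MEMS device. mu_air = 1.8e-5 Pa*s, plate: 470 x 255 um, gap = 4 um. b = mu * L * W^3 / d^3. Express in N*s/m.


Step 1: Convert to SI.
L = 470e-6 m, W = 255e-6 m, d = 4e-6 m
Step 2: W^3 = (255e-6)^3 = 1.66e-11 m^3
Step 3: d^3 = (4e-6)^3 = 6.40e-17 m^3
Step 4: b = 1.8e-5 * 470e-6 * 1.66e-11 / 6.40e-17
b = 2.19e-03 N*s/m


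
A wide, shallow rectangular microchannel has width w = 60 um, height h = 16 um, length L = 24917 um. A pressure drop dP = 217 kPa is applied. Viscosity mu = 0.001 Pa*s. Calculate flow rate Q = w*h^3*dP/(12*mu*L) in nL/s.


Step 1: Convert all dimensions to SI (meters).
w = 60e-6 m, h = 16e-6 m, L = 24917e-6 m, dP = 217e3 Pa
Step 2: Q = w * h^3 * dP / (12 * mu * L)
Q = 60e-6 * (16e-6)^3 * 217e3 / (12 * 0.001 * 24917e-6) = 1.7835855e-10 m^3/s
Step 3: Convert Q from m^3/s to nL/s (1 m^3 = 1e12 nL, so multiply by 1e12).
Q = 178.359 nL/s


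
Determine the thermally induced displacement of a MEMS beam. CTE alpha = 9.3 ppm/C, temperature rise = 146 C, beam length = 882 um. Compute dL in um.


Step 1: Convert CTE: alpha = 9.3 ppm/C = 9.3e-6 /C
Step 2: dL = 9.3e-6 * 146 * 882
dL = 1.1976 um


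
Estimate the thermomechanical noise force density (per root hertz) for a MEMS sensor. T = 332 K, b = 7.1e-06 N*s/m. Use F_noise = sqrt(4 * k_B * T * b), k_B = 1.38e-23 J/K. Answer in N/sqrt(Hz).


Step 1: Compute 4 * k_B * T * b
= 4 * 1.38e-23 * 332 * 7.1e-06
= 1.3012e-25 N^2/Hz
Step 2: F_noise = sqrt(1.3012e-25)
F_noise = 3.61e-13 N/sqrt(Hz)


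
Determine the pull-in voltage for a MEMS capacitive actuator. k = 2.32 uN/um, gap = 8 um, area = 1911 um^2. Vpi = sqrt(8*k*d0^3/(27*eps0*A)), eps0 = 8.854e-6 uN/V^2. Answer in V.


Step 1: Compute numerator: 8 * k * d0^3 = 8 * 2.32 * 8^3 = 9502.72
Step 2: Compute denominator: 27 * eps0 * A = 27 * 8.854e-6 * 1911 = 0.45684
Step 3: Vpi = sqrt(9502.72 / 0.45684)
Vpi = 144.23 V


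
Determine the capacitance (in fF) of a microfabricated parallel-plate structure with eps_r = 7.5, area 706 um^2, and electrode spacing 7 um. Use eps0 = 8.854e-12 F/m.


Step 1: Convert area to m^2: A = 706e-12 m^2
Step 2: Convert gap to m: d = 7e-6 m
Step 3: C = eps0 * eps_r * A / d
C = 8.854e-12 * 7.5 * 706e-12 / 7e-6
Step 4: Convert to fF (multiply by 1e15).
C = 6.7 fF


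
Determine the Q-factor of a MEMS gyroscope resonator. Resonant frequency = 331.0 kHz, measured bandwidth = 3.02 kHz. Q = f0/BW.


Step 1: Q = f0 / bandwidth
Step 2: Q = 331.0 / 3.02
Q = 109.6


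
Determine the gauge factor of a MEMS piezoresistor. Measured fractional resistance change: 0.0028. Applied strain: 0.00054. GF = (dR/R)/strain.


Step 1: Identify values.
dR/R = 0.0028, strain = 0.00054
Step 2: GF = (dR/R) / strain = 0.0028 / 0.00054
GF = 5.2


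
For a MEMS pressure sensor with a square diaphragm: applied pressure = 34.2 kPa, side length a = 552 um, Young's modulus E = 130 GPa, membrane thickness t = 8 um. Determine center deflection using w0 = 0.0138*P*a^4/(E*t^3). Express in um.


Step 1: Convert pressure to compatible units (E is in GPa, so P in GPa).
P = 34.2 kPa = 34.2e-6 GPa
Step 2: Compute numerator: 0.0138 * P * a^4.
a^4 = 552^4 = 92844527616
numerator = 0.0138 * 34.2e-6 * 92844527616 = 4.38189e+04
Step 3: Compute denominator: E * t^3 = 130 * 8^3 = 66560
Step 4: w0 = numerator / denominator = 4.38189e+04 / 66560 = 0.6583 um


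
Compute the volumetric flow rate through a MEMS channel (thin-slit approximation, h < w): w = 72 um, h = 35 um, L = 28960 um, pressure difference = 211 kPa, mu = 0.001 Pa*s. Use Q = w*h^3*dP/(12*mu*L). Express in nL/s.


Step 1: Convert all dimensions to SI (meters).
w = 72e-6 m, h = 35e-6 m, L = 28960e-6 m, dP = 211e3 Pa
Step 2: Q = w * h^3 * dP / (12 * mu * L)
Q = 72e-6 * (35e-6)^3 * 211e3 / (12 * 0.001 * 28960e-6) = 1.87430076e-09 m^3/s
Step 3: Convert Q from m^3/s to nL/s (1 m^3 = 1e12 nL, so multiply by 1e12).
Q = 1874.301 nL/s


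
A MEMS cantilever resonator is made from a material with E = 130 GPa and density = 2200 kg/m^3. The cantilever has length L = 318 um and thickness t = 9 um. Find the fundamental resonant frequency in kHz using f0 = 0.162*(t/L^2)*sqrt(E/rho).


Step 1: Convert units to SI.
t_SI = 9e-6 m, L_SI = 318e-6 m
Step 2: Calculate sqrt(E/rho).
sqrt(130e9 / 2200) = 7687.06 m/s
Step 3: Compute f0.
f0 = 0.162 * 9e-6 / (318e-6)^2 * 7687.06 = 110831.6 Hz = 110.83 kHz


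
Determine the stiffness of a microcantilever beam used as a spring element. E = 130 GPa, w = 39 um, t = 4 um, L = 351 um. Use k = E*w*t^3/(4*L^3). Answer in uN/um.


Step 1: Convert E to consistent units (1 GPa = 1000 uN/um^2).
E = 130 GPa = 130000 uN/um^2
Step 2: Compute t^3 = 4^3 = 64
Step 3: Compute L^3 = 351^3 = 43243551
Step 4: k = 130000 * 39 * 64 / (4 * 43243551)
k = 1.8759 uN/um


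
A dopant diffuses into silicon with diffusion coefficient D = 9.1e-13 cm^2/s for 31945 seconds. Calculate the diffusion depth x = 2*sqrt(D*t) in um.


Step 1: Compute D*t = 9.1e-13 * 31945 = 2.906995e-08 cm^2
Step 2: sqrt(D*t) = 1.705e-04 cm
Step 3: x = 2 * 1.705e-04 cm = 3.41e-04 cm
Step 4: Convert to um (1 cm = 1e4 um): x = 3.41 um


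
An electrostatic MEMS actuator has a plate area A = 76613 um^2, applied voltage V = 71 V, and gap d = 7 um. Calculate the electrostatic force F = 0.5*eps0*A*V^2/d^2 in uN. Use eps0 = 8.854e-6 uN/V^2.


Step 1: Identify parameters.
eps0 = 8.854e-6 uN/V^2, A = 76613 um^2, V = 71 V, d = 7 um
Step 2: Compute V^2 = 71^2 = 5041
Step 3: Compute d^2 = 7^2 = 49
Step 4: F = 0.5 * 8.854e-6 * 76613 * 5041 / 49
F = 34.893 uN


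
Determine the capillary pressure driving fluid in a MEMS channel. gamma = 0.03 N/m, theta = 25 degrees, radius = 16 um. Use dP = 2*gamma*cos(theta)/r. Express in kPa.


Step 1: cos(25 deg) = 0.9063
Step 2: Convert r to m: r = 16e-6 m
Step 3: dP = 2 * 0.03 * 0.9063 / 16e-6 = 3398.6 Pa
Step 4: Convert Pa to kPa (divide by 1000).
dP = 3.4 kPa


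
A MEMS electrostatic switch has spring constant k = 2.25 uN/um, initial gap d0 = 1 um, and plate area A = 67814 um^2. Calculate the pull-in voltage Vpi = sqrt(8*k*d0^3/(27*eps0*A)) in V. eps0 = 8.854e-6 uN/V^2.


Step 1: Compute numerator: 8 * k * d0^3 = 8 * 2.25 * 1^3 = 18.0
Step 2: Compute denominator: 27 * eps0 * A = 27 * 8.854e-6 * 67814 = 16.211479
Step 3: Vpi = sqrt(18.0 / 16.211479)
Vpi = 1.05 V


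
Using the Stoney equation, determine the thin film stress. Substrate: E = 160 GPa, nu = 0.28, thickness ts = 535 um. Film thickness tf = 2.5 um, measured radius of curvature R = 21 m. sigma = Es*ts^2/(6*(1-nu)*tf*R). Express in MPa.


Step 1: Compute numerator: Es * ts^2 = 160 * 535^2 = 45796000 (GPa*um^2)
Step 2: Compute denominator (R in um): 6*(1-nu)*tf*R = 6*0.72*2.5*21e6 = 226800000.0 (um^2)
Step 3: sigma (GPa) = 45796000 / 226800000.0 = 2.01922e-01 GPa
Step 4: Convert to MPa (x1000): sigma = 201.9 MPa


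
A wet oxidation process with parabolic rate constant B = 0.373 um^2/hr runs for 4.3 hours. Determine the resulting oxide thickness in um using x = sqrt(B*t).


Step 1: Compute B*t = 0.373 * 4.3 = 1.6039
Step 2: x = sqrt(1.6039)
x = 1.266 um


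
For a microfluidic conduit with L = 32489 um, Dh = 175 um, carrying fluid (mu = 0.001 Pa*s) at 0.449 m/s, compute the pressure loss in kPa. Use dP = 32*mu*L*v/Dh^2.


Step 1: Convert to SI: L = 32489e-6 m, Dh = 175e-6 m
Step 2: dP = 32 * 0.001 * 32489e-6 * 0.449 / (175e-6)^2
Step 3: dP = 15242.51 Pa
Step 4: Convert to kPa: dP = 15.24 kPa


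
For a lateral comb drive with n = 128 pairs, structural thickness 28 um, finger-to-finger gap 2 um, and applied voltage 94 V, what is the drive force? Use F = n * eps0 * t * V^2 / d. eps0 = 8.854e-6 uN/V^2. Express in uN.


Step 1: Parameters: n=128, eps0=8.854e-6 uN/V^2, t=28 um, V=94 V, d=2 um
Step 2: V^2 = 8836
Step 3: F = 128 * 8.854e-6 * 28 * 8836 / 2
F = 140.195 uN


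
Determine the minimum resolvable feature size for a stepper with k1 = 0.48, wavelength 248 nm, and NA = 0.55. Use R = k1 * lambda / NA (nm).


Step 1: Identify values: k1 = 0.48, lambda = 248 nm, NA = 0.55
Step 2: R = k1 * lambda / NA
R = 0.48 * 248 / 0.55
R = 216.4 nm


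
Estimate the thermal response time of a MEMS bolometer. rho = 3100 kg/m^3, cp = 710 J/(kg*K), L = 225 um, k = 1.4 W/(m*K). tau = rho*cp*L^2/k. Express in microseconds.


Step 1: Convert L to m: L = 225e-6 m
Step 2: L^2 = (225e-6)^2 = 5.0625e-08 m^2
Step 3: tau = 3100 * 710 * 5.0625e-08 / 1.4 = 7.958973214e-02 s
Step 4: Convert to microseconds (multiply by 1e6).
tau = 79589.732 us


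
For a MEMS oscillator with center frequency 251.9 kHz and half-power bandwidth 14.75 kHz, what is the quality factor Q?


Step 1: Q = f0 / bandwidth
Step 2: Q = 251.9 / 14.75
Q = 17.1


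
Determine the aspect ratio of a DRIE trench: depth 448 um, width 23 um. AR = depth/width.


Step 1: AR = depth / width
Step 2: AR = 448 / 23
AR = 19.5


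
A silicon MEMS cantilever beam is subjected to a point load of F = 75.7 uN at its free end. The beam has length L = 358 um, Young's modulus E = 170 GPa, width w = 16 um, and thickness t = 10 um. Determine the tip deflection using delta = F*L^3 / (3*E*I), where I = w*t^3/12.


Step 1: Calculate the second moment of area.
I = w * t^3 / 12 = 16 * 10^3 / 12 = 1333.3333 um^4
Step 2: Convert E to consistent units (1 GPa = 1000 uN/um^2).
E = 170 GPa = 170000 uN/um^2
Step 3: Calculate tip deflection.
delta = F * L^3 / (3 * E * I)
delta = 75.7 * 358^3 / (3 * 170000 * 1333.3333)
delta = 5.1078 um


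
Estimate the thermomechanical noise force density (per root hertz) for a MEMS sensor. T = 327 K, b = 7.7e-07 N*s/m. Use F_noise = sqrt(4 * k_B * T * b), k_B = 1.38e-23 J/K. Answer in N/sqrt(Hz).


Step 1: Compute 4 * k_B * T * b
= 4 * 1.38e-23 * 327 * 7.7e-07
= 1.3899e-26 N^2/Hz
Step 2: F_noise = sqrt(1.3899e-26)
F_noise = 1.18e-13 N/sqrt(Hz)


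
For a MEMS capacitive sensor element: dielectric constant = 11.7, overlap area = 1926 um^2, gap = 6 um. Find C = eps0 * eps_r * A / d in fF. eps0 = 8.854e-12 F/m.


Step 1: Convert area to m^2: A = 1926e-12 m^2
Step 2: Convert gap to m: d = 6e-6 m
Step 3: C = eps0 * eps_r * A / d
C = 8.854e-12 * 11.7 * 1926e-12 / 6e-6
Step 4: Convert to fF (multiply by 1e15).
C = 33.25 fF


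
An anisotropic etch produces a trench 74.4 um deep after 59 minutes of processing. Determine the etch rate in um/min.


Step 1: Etch rate = depth / time
Step 2: rate = 74.4 / 59
rate = 1.261 um/min


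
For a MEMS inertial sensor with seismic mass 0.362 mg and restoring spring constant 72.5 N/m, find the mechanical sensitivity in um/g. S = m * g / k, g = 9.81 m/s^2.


Step 1: Convert mass: m = 0.362 mg = 3.62e-07 kg
Step 2: S = m * g / k = 3.62e-07 * 9.81 / 72.5
Step 3: S = 4.90e-08 m/g
Step 4: Convert to um/g: S = 0.049 um/g


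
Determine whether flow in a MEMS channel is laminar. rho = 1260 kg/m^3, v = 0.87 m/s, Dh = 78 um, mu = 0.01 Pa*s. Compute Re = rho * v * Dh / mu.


Step 1: Convert Dh to meters: Dh = 78e-6 m
Step 2: Re = rho * v * Dh / mu
Re = 1260 * 0.87 * 78e-6 / 0.01
Re = 8.55
Since Re = 8.55 is below ~2300, the flow is laminar.


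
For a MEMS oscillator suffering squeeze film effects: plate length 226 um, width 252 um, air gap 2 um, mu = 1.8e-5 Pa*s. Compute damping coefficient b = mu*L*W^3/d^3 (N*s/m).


Step 1: Convert to SI.
L = 226e-6 m, W = 252e-6 m, d = 2e-6 m
Step 2: W^3 = (252e-6)^3 = 1.60e-11 m^3
Step 3: d^3 = (2e-6)^3 = 8.00e-18 m^3
Step 4: b = 1.8e-5 * 226e-6 * 1.60e-11 / 8.00e-18
b = 8.14e-03 N*s/m


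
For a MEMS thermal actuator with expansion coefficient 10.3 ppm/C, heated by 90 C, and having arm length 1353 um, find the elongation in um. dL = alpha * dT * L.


Step 1: Convert CTE: alpha = 10.3 ppm/C = 10.3e-6 /C
Step 2: dL = 10.3e-6 * 90 * 1353
dL = 1.2542 um


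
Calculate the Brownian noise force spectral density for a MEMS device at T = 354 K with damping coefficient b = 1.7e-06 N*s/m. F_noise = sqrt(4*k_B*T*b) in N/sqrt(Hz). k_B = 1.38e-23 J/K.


Step 1: Compute 4 * k_B * T * b
= 4 * 1.38e-23 * 354 * 1.7e-06
= 3.3219e-26 N^2/Hz
Step 2: F_noise = sqrt(3.3219e-26)
F_noise = 1.82e-13 N/sqrt(Hz)


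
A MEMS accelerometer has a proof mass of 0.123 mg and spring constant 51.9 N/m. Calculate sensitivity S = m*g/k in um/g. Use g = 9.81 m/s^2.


Step 1: Convert mass: m = 0.123 mg = 1.23e-07 kg
Step 2: S = m * g / k = 1.23e-07 * 9.81 / 51.9
Step 3: S = 2.32e-08 m/g
Step 4: Convert to um/g: S = 0.023 um/g


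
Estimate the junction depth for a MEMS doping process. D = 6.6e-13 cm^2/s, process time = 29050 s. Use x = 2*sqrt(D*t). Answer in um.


Step 1: Compute D*t = 6.6e-13 * 29050 = 1.9173e-08 cm^2
Step 2: sqrt(D*t) = 1.38467e-04 cm
Step 3: x = 2 * 1.38467e-04 cm = 2.76934e-04 cm
Step 4: Convert to um (1 cm = 1e4 um): x = 2.769 um


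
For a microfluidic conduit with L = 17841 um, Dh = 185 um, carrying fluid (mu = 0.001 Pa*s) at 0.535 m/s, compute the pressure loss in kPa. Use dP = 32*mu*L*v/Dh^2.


Step 1: Convert to SI: L = 17841e-6 m, Dh = 185e-6 m
Step 2: dP = 32 * 0.001 * 17841e-6 * 0.535 / (185e-6)^2
Step 3: dP = 8924.41 Pa
Step 4: Convert to kPa: dP = 8.92 kPa


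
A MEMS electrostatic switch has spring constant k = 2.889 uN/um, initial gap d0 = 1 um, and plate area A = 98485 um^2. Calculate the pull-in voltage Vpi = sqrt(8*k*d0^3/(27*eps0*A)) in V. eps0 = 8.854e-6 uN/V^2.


Step 1: Compute numerator: 8 * k * d0^3 = 8 * 2.889 * 1^3 = 23.112
Step 2: Compute denominator: 27 * eps0 * A = 27 * 8.854e-6 * 98485 = 23.543627
Step 3: Vpi = sqrt(23.112 / 23.543627)
Vpi = 0.99 V


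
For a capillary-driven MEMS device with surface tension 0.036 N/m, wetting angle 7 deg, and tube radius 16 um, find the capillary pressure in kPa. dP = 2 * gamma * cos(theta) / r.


Step 1: cos(7 deg) = 0.9925
Step 2: Convert r to m: r = 16e-6 m
Step 3: dP = 2 * 0.036 * 0.9925 / 16e-6 = 4466.3 Pa
Step 4: Convert Pa to kPa (divide by 1000).
dP = 4.47 kPa


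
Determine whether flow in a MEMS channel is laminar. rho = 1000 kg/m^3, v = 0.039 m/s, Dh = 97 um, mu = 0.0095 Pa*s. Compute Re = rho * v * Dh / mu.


Step 1: Convert Dh to meters: Dh = 97e-6 m
Step 2: Re = rho * v * Dh / mu
Re = 1000 * 0.039 * 97e-6 / 0.0095
Re = 0.398
Since Re = 0.398 is below ~2300, the flow is laminar.


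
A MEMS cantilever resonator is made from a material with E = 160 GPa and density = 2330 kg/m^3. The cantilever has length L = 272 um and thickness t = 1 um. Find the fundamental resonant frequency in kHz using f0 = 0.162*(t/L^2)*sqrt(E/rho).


Step 1: Convert units to SI.
t_SI = 1e-6 m, L_SI = 272e-6 m
Step 2: Calculate sqrt(E/rho).
sqrt(160e9 / 2330) = 8286.71 m/s
Step 3: Compute f0.
f0 = 0.162 * 1e-6 / (272e-6)^2 * 8286.71 = 18145.1 Hz = 18.15 kHz


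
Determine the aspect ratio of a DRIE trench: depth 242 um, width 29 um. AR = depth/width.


Step 1: AR = depth / width
Step 2: AR = 242 / 29
AR = 8.3


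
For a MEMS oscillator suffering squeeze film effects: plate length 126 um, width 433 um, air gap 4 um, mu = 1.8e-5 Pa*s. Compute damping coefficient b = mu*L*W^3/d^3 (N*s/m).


Step 1: Convert to SI.
L = 126e-6 m, W = 433e-6 m, d = 4e-6 m
Step 2: W^3 = (433e-6)^3 = 8.12e-11 m^3
Step 3: d^3 = (4e-6)^3 = 6.40e-17 m^3
Step 4: b = 1.8e-5 * 126e-6 * 8.12e-11 / 6.40e-17
b = 2.88e-03 N*s/m


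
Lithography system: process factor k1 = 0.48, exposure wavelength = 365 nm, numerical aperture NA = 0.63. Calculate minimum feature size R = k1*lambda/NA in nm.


Step 1: Identify values: k1 = 0.48, lambda = 365 nm, NA = 0.63
Step 2: R = k1 * lambda / NA
R = 0.48 * 365 / 0.63
R = 278.1 nm


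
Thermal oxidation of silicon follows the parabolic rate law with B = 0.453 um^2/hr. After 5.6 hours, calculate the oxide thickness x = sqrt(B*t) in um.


Step 1: Compute B*t = 0.453 * 5.6 = 2.5368
Step 2: x = sqrt(2.5368)
x = 1.593 um


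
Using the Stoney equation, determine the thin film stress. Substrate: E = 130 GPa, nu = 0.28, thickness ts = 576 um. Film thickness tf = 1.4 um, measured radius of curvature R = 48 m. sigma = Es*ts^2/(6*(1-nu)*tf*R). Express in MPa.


Step 1: Compute numerator: Es * ts^2 = 130 * 576^2 = 43130880 (GPa*um^2)
Step 2: Compute denominator (R in um): 6*(1-nu)*tf*R = 6*0.72*1.4*48e6 = 290304000.0 (um^2)
Step 3: sigma (GPa) = 43130880 / 290304000.0 = 1.48571e-01 GPa
Step 4: Convert to MPa (x1000): sigma = 148.6 MPa


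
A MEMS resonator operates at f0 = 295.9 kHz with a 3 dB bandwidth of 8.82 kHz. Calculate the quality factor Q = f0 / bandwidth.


Step 1: Q = f0 / bandwidth
Step 2: Q = 295.9 / 8.82
Q = 33.5


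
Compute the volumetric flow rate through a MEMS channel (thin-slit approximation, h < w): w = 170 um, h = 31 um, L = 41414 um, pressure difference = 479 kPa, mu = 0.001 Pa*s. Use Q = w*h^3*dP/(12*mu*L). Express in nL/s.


Step 1: Convert all dimensions to SI (meters).
w = 170e-6 m, h = 31e-6 m, L = 41414e-6 m, dP = 479e3 Pa
Step 2: Q = w * h^3 * dP / (12 * mu * L)
Q = 170e-6 * (31e-6)^3 * 479e3 / (12 * 0.001 * 41414e-6) = 4.88136284e-09 m^3/s
Step 3: Convert Q from m^3/s to nL/s (1 m^3 = 1e12 nL, so multiply by 1e12).
Q = 4881.363 nL/s


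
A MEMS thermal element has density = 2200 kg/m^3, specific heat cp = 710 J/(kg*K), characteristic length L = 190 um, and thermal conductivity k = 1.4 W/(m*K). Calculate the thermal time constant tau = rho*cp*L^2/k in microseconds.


Step 1: Convert L to m: L = 190e-6 m
Step 2: L^2 = (190e-6)^2 = 3.61e-08 m^2
Step 3: tau = 2200 * 710 * 3.61e-08 / 1.4 = 4.027728571e-02 s
Step 4: Convert to microseconds (multiply by 1e6).
tau = 40277.286 us


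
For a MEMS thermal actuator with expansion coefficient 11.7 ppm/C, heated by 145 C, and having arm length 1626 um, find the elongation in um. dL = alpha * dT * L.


Step 1: Convert CTE: alpha = 11.7 ppm/C = 11.7e-6 /C
Step 2: dL = 11.7e-6 * 145 * 1626
dL = 2.7585 um


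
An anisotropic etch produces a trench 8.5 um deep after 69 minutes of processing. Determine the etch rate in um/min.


Step 1: Etch rate = depth / time
Step 2: rate = 8.5 / 69
rate = 0.123 um/min


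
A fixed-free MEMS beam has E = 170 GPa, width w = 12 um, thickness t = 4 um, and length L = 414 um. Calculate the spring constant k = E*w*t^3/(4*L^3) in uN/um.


Step 1: Convert E to consistent units (1 GPa = 1000 uN/um^2).
E = 170 GPa = 170000 uN/um^2
Step 2: Compute t^3 = 4^3 = 64
Step 3: Compute L^3 = 414^3 = 70957944
Step 4: k = 170000 * 12 * 64 / (4 * 70957944)
k = 0.46 uN/um


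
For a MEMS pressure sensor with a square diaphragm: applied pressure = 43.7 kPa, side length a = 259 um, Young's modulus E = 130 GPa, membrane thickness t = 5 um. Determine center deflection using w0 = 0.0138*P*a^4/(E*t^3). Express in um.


Step 1: Convert pressure to compatible units (E is in GPa, so P in GPa).
P = 43.7 kPa = 43.7e-6 GPa
Step 2: Compute numerator: 0.0138 * P * a^4.
a^4 = 259^4 = 4499860561
numerator = 0.0138 * 43.7e-6 * 4499860561 = 2.7137e+03
Step 3: Compute denominator: E * t^3 = 130 * 5^3 = 16250
Step 4: w0 = numerator / denominator = 2.7137e+03 / 16250 = 0.167 um


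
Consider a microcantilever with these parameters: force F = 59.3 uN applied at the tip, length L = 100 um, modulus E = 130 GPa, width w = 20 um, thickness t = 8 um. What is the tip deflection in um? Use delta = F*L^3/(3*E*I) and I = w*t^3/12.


Step 1: Calculate the second moment of area.
I = w * t^3 / 12 = 20 * 8^3 / 12 = 853.3333 um^4
Step 2: Convert E to consistent units (1 GPa = 1000 uN/um^2).
E = 130 GPa = 130000 uN/um^2
Step 3: Calculate tip deflection.
delta = F * L^3 / (3 * E * I)
delta = 59.3 * 100^3 / (3 * 130000 * 853.3333)
delta = 0.1782 um


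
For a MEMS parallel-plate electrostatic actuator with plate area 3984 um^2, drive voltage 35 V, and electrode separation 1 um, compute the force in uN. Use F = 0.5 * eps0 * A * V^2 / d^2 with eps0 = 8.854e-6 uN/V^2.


Step 1: Identify parameters.
eps0 = 8.854e-6 uN/V^2, A = 3984 um^2, V = 35 V, d = 1 um
Step 2: Compute V^2 = 35^2 = 1225
Step 3: Compute d^2 = 1^2 = 1
Step 4: F = 0.5 * 8.854e-6 * 3984 * 1225 / 1
F = 21.606 uN


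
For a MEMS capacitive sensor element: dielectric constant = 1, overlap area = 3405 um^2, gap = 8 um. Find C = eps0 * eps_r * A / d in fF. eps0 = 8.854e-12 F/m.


Step 1: Convert area to m^2: A = 3405e-12 m^2
Step 2: Convert gap to m: d = 8e-6 m
Step 3: C = eps0 * eps_r * A / d
C = 8.854e-12 * 1 * 3405e-12 / 8e-6
Step 4: Convert to fF (multiply by 1e15).
C = 3.77 fF


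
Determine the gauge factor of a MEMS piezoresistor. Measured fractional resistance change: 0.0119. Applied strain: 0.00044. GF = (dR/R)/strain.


Step 1: Identify values.
dR/R = 0.0119, strain = 0.00044
Step 2: GF = (dR/R) / strain = 0.0119 / 0.00044
GF = 27.0


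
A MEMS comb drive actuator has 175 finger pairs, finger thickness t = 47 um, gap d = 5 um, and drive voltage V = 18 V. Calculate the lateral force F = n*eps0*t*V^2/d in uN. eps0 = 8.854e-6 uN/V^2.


Step 1: Parameters: n=175, eps0=8.854e-6 uN/V^2, t=47 um, V=18 V, d=5 um
Step 2: V^2 = 324
Step 3: F = 175 * 8.854e-6 * 47 * 324 / 5
F = 4.719 uN


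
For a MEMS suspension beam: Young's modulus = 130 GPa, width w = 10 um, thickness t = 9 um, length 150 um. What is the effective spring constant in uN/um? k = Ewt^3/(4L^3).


Step 1: Convert E to consistent units (1 GPa = 1000 uN/um^2).
E = 130 GPa = 130000 uN/um^2
Step 2: Compute t^3 = 9^3 = 729
Step 3: Compute L^3 = 150^3 = 3375000
Step 4: k = 130000 * 10 * 729 / (4 * 3375000)
k = 70.2 uN/um


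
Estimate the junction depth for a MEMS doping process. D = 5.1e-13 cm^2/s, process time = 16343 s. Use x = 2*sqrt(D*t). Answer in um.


Step 1: Compute D*t = 5.1e-13 * 16343 = 8.33493e-09 cm^2
Step 2: sqrt(D*t) = 9.12958e-05 cm
Step 3: x = 2 * 9.12958e-05 cm = 1.825916e-04 cm
Step 4: Convert to um (1 cm = 1e4 um): x = 1.826 um


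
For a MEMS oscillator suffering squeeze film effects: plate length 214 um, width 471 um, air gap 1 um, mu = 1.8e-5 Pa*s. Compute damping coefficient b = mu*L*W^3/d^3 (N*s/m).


Step 1: Convert to SI.
L = 214e-6 m, W = 471e-6 m, d = 1e-6 m
Step 2: W^3 = (471e-6)^3 = 1.04e-10 m^3
Step 3: d^3 = (1e-6)^3 = 1.00e-18 m^3
Step 4: b = 1.8e-5 * 214e-6 * 1.04e-10 / 1.00e-18
b = 4.02e-01 N*s/m
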